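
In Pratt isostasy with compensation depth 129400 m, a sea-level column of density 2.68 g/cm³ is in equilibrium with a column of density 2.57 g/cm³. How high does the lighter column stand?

5540 m

ρ_ref D = ρ (D + h) → h = D (ρ_ref − ρ)/ρ.
h = 129400 m × (2.68 − 2.57)/2.57 = 5540 m.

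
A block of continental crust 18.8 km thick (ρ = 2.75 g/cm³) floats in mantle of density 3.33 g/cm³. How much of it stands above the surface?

3.27 km

Floating equilibrium: submerged depth d = t ρ_obj/ρ_fluid = 18.8 km × 2.75/3.33 = 15.53 km.
Freeboard = t − d = 18.8 km − 15.53 km = 3.27 km.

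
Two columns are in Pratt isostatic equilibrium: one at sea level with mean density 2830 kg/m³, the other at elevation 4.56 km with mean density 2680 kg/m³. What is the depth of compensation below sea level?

81.5 km

ρ_ref D = ρ (D + h) → D (ρ_ref − ρ) = ρ h.
D = ρ h/(ρ_ref − ρ) = 2680 × 4.56 km/(2830 − 2680) = 81.5 km.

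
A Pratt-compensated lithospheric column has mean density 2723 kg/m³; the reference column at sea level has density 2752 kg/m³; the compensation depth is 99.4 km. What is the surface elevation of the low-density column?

1.06 km

ρ_ref D = ρ (D + h) → h = D (ρ_ref − ρ)/ρ.
h = 99.4 km × (2752 − 2723)/2723 = 1.06 km.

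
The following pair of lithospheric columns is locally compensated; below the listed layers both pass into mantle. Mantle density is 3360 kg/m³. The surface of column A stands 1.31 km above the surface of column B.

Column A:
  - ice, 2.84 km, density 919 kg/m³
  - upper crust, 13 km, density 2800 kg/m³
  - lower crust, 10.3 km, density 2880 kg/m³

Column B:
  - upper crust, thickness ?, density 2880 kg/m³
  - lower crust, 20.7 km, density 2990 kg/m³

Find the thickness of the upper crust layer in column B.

14.8 km

Take the compensation level at the base of the deeper column (depth z_c below the surface of column A) and equate Σ ρ_i t_i down to z_c; mantle fills any gap and the z_c terms cancel.
Column A: 2.84×919 + 13×2800 + 10.3×2880 + (z_c − 26.14)×3360
Column B: 1.31×0 + x×2880 + 20.7×2990 + (z_c − 1.31 − 20.7 − x)×3360
The z_c×3360 term appears on both sides and cancels. Collect the known terms of each column as K = Σ(ρt)_known − 3360 × (depth of known layers): K_A = 68673.96 − 3360×26.14 = −19156.44; K_B = 61893 − 3360×(1.31 + 20.7) = −12060.6.
Balance: K_A = K_B − x×(3360 − 2880), so x = (K_B − K_A)/(3360 − 2880) = 7095.84/480 = 14.8 km.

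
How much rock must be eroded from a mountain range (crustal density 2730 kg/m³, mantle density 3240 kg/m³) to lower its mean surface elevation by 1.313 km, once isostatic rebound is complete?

8.34 km

Net drop Δ = e − u = e − e ρ_c/ρ_m = e (ρ_m − ρ_c)/ρ_m.
e = Δ ρ_m/(ρ_m − ρ_c) = 1.313 km × 3240/510 = 8.34 km.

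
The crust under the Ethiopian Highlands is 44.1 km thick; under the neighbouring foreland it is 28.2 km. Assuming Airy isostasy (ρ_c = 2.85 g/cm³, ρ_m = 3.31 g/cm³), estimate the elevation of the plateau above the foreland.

Excess crust Δ = 44.1 km − 28.2 km = 15.9 km, split between elevation h and root r with h + r = Δ.
Airy balance ρ_c h = (ρ_m − ρ_c) r gives r = h ρ_c/(ρ_m − ρ_c), so h (1 + ρ_c/(ρ_m − ρ_c)) = Δ, i.e. h = Δ (ρ_m − ρ_c)/ρ_m.
h = 15.9 km × 0.46/3.31 = 2.21 km.

2.21 km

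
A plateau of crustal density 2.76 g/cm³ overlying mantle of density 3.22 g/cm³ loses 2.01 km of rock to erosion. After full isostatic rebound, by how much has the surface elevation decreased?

Rebound u = e ρ_c/ρ_m = 2.01 km × 2.76/3.22 = 1.723 km.
Net surface drop = e − u = 2.01 km − 1.723 km = e (ρ_m − ρ_c)/ρ_m = 0.287 km.

0.287 km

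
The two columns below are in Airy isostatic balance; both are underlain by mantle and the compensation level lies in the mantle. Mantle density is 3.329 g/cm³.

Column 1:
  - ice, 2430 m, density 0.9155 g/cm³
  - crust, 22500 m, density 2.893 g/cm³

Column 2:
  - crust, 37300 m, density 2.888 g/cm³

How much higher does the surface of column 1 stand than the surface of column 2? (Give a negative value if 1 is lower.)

−233 m

For any compensation level in the mantle, the mantle terms cancel and isostasy reduces to e = (Σt_1 − Σt_2) − (Σ(ρt)_1 − Σ(ρt)_2) / ρ_m.
Σt_1 = 24930 m; Σt_2 = 37300 m; Σ(ρt)_1 = 67317.165; Σ(ρt)_2 = 107722.4 (in m·g/cm³).
e = (24930 − 37300) − (67317.165 − 107722.4) / 3.329 = −233 m.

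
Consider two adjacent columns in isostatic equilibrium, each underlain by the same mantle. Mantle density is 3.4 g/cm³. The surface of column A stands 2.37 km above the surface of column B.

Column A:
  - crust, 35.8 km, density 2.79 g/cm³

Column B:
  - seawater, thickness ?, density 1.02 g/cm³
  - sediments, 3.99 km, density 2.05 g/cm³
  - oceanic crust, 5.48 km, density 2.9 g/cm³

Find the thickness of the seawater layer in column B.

2.38 km

Take the compensation level at the base of the deeper column (depth z_c below the surface of column A) and equate Σ ρ_i t_i down to z_c; mantle fills any gap and the z_c terms cancel.
Column A: 35.8×2.79 + (z_c − 35.8)×3.4
Column B: 2.37×0 + x×1.02 + 3.99×2.05 + 5.48×2.9 + (z_c − 2.37 − 9.47 − x)×3.4
The z_c×3.4 term appears on both sides and cancels. Collect the known terms of each column as K = Σ(ρt)_known − 3.4 × (depth of known layers): K_A = 99.882 − 3.4×35.8 = −21.838; K_B = 24.0715 − 3.4×(2.37 + 9.47) = −16.1845.
Balance: K_A = K_B − x×(3.4 − 1.02), so x = (K_B − K_A)/(3.4 − 1.02) = 5.6535/2.38 = 2.38 km.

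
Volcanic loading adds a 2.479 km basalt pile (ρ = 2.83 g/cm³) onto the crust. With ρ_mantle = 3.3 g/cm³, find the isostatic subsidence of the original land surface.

Subaerial loading: s = t ρ_load / ρ_m.
s = 2.479 km × 2.83/3.3 = 2.13 km.

2.13 km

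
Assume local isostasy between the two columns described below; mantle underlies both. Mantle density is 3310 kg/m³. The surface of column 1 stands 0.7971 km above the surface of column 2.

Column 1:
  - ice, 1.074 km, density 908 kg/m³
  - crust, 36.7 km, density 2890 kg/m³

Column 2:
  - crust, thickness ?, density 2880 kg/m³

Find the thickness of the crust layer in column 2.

35.7 km

Take the compensation level at the base of the deeper column (depth z_c below the surface of column 1) and equate Σ ρ_i t_i down to z_c; mantle fills any gap and the z_c terms cancel.
Column 1: 1.074×908 + 36.7×2890 + (z_c − 37.774)×3310
Column 2: 0.7971×0 + x×2880 + (z_c − 0.7971 − 0 − x)×3310
The z_c×3310 term appears on both sides and cancels. Collect the known terms of each column as K = Σ(ρt)_known − 3310 × (depth of known layers): K_1 = 107038.192 − 3310×37.774 = −17993.748; K_2 = 0 − 3310×(0.7971 + 0) = −2638.401.
Balance: K_1 = K_2 − x×(3310 − 2880), so x = (K_2 − K_1)/(3310 − 2880) = 15355.3/430 = 35.7 km.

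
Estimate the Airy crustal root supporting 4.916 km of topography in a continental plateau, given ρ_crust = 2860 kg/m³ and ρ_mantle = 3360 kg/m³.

28.1 km

In Airy isostatic equilibrium: the weight of the topography is balanced by the buoyancy of the root, ρ_c h = (ρ_m − ρ_c) r.
r = h · ρ_c / (ρ_m − ρ_c) = 4.916 km × 2860 / (3360 − 2860) = 28.1 km.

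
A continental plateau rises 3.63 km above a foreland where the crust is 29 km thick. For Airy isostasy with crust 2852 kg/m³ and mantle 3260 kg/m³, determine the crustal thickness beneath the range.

Root depth r = h ρ_c / (ρ_m − ρ_c) = 3.63 km × 2852 / 408 = 25.37 km.
Total thickness = T + h + r = 29 km + 3.63 km + 25.37 km = 58 km.

58 km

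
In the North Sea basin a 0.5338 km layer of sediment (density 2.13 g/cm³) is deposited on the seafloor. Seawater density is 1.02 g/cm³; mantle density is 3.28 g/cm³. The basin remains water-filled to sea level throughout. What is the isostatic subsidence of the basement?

Submarine loading: the sediment displaces seawater, and the subsidence is in turn flooded, so s (ρ_m − ρ_w) = t (ρ_sed − ρ_w).
s = 0.5338 km × (2.13 − 1.02) / (3.28 − 1.02) = 0.262 km.

0.262 km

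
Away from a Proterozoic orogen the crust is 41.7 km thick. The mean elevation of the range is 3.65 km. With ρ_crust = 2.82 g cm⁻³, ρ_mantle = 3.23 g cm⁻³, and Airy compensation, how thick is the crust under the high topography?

70.5 km

Root depth r = h ρ_c / (ρ_m − ρ_c) = 3.65 km × 2.82 / 0.41 = 25.1 km.
Total thickness = T + h + r = 41.7 km + 3.65 km + 25.1 km = 70.5 km.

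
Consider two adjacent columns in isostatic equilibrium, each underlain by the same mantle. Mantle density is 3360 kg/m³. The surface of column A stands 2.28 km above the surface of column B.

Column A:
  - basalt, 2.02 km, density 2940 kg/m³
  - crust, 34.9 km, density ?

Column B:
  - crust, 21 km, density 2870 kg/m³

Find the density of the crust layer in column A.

2870 kg/m³

Take the compensation level at the base of the deeper column (depth z_c below the surface of column A) and equate Σ ρ_i t_i down to z_c; mantle fills any gap and the z_c terms cancel.
Column A: 2.02×2940 + 34.9×ρ + (z_c − 36.92)×3360
Column B: 2.28×0 + 21×2870 + (z_c − 2.28 − 21)×3360
The z_c×3360 term appears on both sides and cancels. Collect the known terms of each column as K = Σ(ρt)_known − 3360 × (depth of known layers): K_A = 5938.8 − 3360×36.92 = −118112.4; K_B = 60270 − 3360×(2.28 + 21) = −17950.8.
Balance: K_A + 34.9×ρ = K_B, so ρ = (K_B − K_A)/34.9 = 100162/34.9 = 2870 kg/m³.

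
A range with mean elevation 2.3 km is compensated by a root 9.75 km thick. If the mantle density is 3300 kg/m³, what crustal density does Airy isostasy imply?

2670 kg/m³

ρ_c h = (ρ_m − ρ_c) r → ρ_c (h + r) = ρ_m r → ρ_c = ρ_m r / (h + r).
ρ_c = 3300 × 9.75 km / (2.3 km + 9.75 km) = 2670 kg/m³.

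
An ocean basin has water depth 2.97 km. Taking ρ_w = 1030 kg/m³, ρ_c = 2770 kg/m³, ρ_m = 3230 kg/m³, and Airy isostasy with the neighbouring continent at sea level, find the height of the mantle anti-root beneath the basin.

In Airy isostatic equilibrium: replacing crust with seawater at the top is compensated by replacing crust with mantle at the base: d (ρ_c − ρ_w) = a (ρ_m − ρ_c).
a = d (ρ_c − ρ_w)/(ρ_m − ρ_c) = 2.97 km × 1740/460 = 11.2 km.

11.2 km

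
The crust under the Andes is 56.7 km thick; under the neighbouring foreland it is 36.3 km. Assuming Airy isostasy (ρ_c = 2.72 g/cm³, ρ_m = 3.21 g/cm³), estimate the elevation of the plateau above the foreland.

3.11 km

Excess crust Δ = 56.7 km − 36.3 km = 20.4 km, split between elevation h and root r with h + r = Δ.
Airy balance ρ_c h = (ρ_m − ρ_c) r gives r = h ρ_c/(ρ_m − ρ_c), so h (1 + ρ_c/(ρ_m − ρ_c)) = Δ, i.e. h = Δ (ρ_m − ρ_c)/ρ_m.
h = 20.4 km × 0.49/3.21 = 3.11 km.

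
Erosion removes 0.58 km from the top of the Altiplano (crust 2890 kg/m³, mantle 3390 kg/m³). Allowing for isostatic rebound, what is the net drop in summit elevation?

Rebound u = e ρ_c/ρ_m = 0.58 km × 2890/3390 = 0.4945 km.
Net surface drop = e − u = 0.58 km − 0.4945 km = e (ρ_m − ρ_c)/ρ_m = 0.0855 km.

0.0855 km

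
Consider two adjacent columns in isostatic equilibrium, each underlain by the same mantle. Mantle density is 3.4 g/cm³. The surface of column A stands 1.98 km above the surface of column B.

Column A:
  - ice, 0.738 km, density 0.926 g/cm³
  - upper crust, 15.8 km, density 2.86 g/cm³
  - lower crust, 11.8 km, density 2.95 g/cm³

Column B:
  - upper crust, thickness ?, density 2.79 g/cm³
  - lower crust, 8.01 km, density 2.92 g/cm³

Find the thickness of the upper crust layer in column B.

8.35 km

Take the compensation level at the base of the deeper column (depth z_c below the surface of column A) and equate Σ ρ_i t_i down to z_c; mantle fills any gap and the z_c terms cancel.
Column A: 0.738×0.926 + 15.8×2.86 + 11.8×2.95 + (z_c − 28.338)×3.4
Column B: 1.98×0 + x×2.79 + 8.01×2.92 + (z_c − 1.98 − 8.01 − x)×3.4
The z_c×3.4 term appears on both sides and cancels. Collect the known terms of each column as K = Σ(ρt)_known − 3.4 × (depth of known layers): K_A = 80.681388 − 3.4×28.338 = −15.667812; K_B = 23.3892 − 3.4×(1.98 + 8.01) = −10.5768.
Balance: K_A = K_B − x×(3.4 − 2.79), so x = (K_B − K_A)/(3.4 − 2.79) = 5.09101/0.61 = 8.35 km.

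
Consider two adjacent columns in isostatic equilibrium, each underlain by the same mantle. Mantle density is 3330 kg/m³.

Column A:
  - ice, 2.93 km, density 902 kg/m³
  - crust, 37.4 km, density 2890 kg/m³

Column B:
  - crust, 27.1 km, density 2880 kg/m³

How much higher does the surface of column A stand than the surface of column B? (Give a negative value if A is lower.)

For any compensation level in the mantle, the mantle terms cancel and isostasy reduces to e = (Σt_A − Σt_B) − (Σ(ρt)_A − Σ(ρt)_B) / ρ_m.
Σt_A = 40.33 km; Σt_B = 27.1 km; Σ(ρt)_A = 110728.86; Σ(ρt)_B = 78048 (in km·kg/m³).
e = (40.33 − 27.1) − (110728.86 − 78048) / 3330 = 3.42 km.

3.42 km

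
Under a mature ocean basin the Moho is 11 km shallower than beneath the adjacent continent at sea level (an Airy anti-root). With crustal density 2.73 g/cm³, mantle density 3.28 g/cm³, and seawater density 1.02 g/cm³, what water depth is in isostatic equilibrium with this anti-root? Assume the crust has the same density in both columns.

Replacing a thickness d of crust by seawater at the top must be balanced by replacing crust with mantle at the base: d (ρ_c − ρ_w) = a (ρ_m − ρ_c).
d = a (ρ_m − ρ_c)/(ρ_c − ρ_w) = 11 km × 0.55/1.71 = 3.54 km.

3.54 km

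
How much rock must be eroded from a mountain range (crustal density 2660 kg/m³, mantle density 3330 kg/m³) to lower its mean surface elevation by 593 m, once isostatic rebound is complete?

2950 m

Net drop Δ = e − u = e − e ρ_c/ρ_m = e (ρ_m − ρ_c)/ρ_m.
e = Δ ρ_m/(ρ_m − ρ_c) = 593 m × 3330/670 = 2950 m.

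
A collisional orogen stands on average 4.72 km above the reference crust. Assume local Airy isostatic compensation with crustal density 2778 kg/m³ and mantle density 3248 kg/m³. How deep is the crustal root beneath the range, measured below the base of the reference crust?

Balancing pressure at the compensation depth: the weight of the topography is balanced by the buoyancy of the root, ρ_c h = (ρ_m − ρ_c) r.
r = h · ρ_c / (ρ_m − ρ_c) = 4.72 km × 2778 / (3248 − 2778) = 27.9 km.

27.9 km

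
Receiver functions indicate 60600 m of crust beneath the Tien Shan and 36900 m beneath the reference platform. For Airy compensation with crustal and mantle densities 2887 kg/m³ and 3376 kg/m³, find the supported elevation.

3430 m

Excess crust Δ = 60600 m − 36900 m = 23700 m, split between elevation h and root r with h + r = Δ.
Airy balance ρ_c h = (ρ_m − ρ_c) r gives r = h ρ_c/(ρ_m − ρ_c), so h (1 + ρ_c/(ρ_m − ρ_c)) = Δ, i.e. h = Δ (ρ_m − ρ_c)/ρ_m.
h = 23700 m × 489/3376 = 3430 m.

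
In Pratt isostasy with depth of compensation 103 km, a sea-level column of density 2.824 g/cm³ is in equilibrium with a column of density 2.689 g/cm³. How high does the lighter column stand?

ρ_ref D = ρ (D + h) → h = D (ρ_ref − ρ)/ρ.
h = 103 km × (2.824 − 2.689)/2.689 = 5.17 km.

5.17 km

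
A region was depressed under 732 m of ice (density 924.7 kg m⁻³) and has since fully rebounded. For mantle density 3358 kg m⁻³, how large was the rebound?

202 m

Removing the load lets mantle flow back in; uplift u satisfies ρ_ice t = ρ_m u.
u = t ρ_ice/ρ_m = 732 m × 924.7/3358 = 202 m.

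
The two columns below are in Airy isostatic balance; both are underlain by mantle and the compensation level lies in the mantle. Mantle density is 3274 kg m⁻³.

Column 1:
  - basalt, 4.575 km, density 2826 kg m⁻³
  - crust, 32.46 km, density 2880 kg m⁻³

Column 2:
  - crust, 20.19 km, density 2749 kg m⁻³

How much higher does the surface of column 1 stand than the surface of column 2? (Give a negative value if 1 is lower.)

1.29 km

For any compensation level in the mantle, the mantle terms cancel and isostasy reduces to e = (Σt_1 − Σt_2) − (Σ(ρt)_1 − Σ(ρt)_2) / ρ_m.
Σt_1 = 37.035 km; Σt_2 = 20.19 km; Σ(ρt)_1 = 106413.75; Σ(ρt)_2 = 55502.31 (in km·kg m⁻³).
e = (37.035 − 20.19) − (106413.75 − 55502.31) / 3274 = 1.29 km.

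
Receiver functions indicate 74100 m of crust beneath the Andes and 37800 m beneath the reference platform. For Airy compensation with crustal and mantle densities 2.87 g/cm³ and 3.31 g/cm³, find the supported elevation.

4830 m

Excess crust Δ = 74100 m − 37800 m = 36300 m, split between elevation h and root r with h + r = Δ.
Airy balance ρ_c h = (ρ_m − ρ_c) r gives r = h ρ_c/(ρ_m − ρ_c), so h (1 + ρ_c/(ρ_m − ρ_c)) = Δ, i.e. h = Δ (ρ_m − ρ_c)/ρ_m.
h = 36300 m × 0.44/3.31 = 4830 m.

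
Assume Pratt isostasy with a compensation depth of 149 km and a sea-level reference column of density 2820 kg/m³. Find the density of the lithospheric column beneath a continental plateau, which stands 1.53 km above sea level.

2790 kg/m³

Pratt balance: ρ_ref D = ρ (D + h).
ρ = ρ_ref D/(D + h) = 2820 × 149 km/(149 km + 1.53 km) = 2790 kg/m³.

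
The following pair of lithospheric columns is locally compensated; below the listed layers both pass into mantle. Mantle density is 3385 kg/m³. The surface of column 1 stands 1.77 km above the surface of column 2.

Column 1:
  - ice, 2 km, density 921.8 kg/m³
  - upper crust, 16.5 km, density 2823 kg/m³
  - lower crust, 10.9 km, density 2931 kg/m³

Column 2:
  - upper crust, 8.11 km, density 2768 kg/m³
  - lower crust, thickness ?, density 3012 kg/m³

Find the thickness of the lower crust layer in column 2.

21.9 km

Take the compensation level at the base of the deeper column (depth z_c below the surface of column 1) and equate Σ ρ_i t_i down to z_c; mantle fills any gap and the z_c terms cancel.
Column 1: 2×921.8 + 16.5×2823 + 10.9×2931 + (z_c − 29.4)×3385
Column 2: 1.77×0 + 8.11×2768 + x×3012 + (z_c − 1.77 − 8.11 − x)×3385
The z_c×3385 term appears on both sides and cancels. Collect the known terms of each column as K = Σ(ρt)_known − 3385 × (depth of known layers): K_1 = 80371 − 3385×29.4 = −19148; K_2 = 22448.48 − 3385×(1.77 + 8.11) = −10995.32.
Balance: K_1 = K_2 − x×(3385 − 3012), so x = (K_2 − K_1)/(3385 − 3012) = 8152.68/373 = 21.9 km.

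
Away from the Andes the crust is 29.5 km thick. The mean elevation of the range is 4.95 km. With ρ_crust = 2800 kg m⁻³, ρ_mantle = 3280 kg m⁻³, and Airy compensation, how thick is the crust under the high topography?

63.3 km

Root depth r = h ρ_c / (ρ_m − ρ_c) = 4.95 km × 2800 / 480 = 28.88 km.
Total thickness = T + h + r = 29.5 km + 4.95 km + 28.88 km = 63.3 km.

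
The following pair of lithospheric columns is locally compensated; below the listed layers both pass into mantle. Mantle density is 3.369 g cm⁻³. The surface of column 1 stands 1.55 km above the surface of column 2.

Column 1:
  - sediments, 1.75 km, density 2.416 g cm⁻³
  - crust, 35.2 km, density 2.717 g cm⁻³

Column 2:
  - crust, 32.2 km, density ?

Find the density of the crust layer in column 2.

2.77 g cm⁻³

Take the compensation level at the base of the deeper column (depth z_c below the surface of column 1) and equate Σ ρ_i t_i down to z_c; mantle fills any gap and the z_c terms cancel.
Column 1: 1.75×2.416 + 35.2×2.717 + (z_c − 36.95)×3.369
Column 2: 1.55×0 + 32.2×ρ + (z_c − 1.55 − 32.2)×3.369
The z_c×3.369 term appears on both sides and cancels. Collect the known terms of each column as K = Σ(ρt)_known − 3.369 × (depth of known layers): K_1 = 99.8664 − 3.369×36.95 = −24.61815; K_2 = 0 − 3.369×(1.55 + 32.2) = −113.70375.
Balance: K_1 = K_2 + 32.2×ρ, so ρ = (K_1 − K_2)/32.2 = 89.0856/32.2 = 2.77 g cm⁻³.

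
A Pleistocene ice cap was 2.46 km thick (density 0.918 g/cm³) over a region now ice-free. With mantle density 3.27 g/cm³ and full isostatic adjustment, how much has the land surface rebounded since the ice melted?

0.691 km

Removing the load lets mantle flow back in; uplift u satisfies ρ_ice t = ρ_m u.
u = t ρ_ice/ρ_m = 2.46 km × 0.918/3.27 = 0.691 km.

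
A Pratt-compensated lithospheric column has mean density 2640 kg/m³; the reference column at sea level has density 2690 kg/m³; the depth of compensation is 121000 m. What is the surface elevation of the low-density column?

ρ_ref D = ρ (D + h) → h = D (ρ_ref − ρ)/ρ.
h = 121000 m × (2690 − 2640)/2640 = 2290 m.

2290 m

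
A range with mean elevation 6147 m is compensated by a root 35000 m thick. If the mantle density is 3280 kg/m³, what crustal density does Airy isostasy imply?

ρ_c h = (ρ_m − ρ_c) r → ρ_c (h + r) = ρ_m r → ρ_c = ρ_m r / (h + r).
ρ_c = 3280 × 35000 m / (6147 m + 35000 m) = 2790 kg/m³.

2790 kg/m³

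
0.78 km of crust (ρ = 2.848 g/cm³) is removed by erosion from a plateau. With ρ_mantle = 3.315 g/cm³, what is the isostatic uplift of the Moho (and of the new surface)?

Unloading: uplift u = e ρ_c/ρ_m = 0.78 km × 2.848/3.315 = 0.67 km.

0.67 km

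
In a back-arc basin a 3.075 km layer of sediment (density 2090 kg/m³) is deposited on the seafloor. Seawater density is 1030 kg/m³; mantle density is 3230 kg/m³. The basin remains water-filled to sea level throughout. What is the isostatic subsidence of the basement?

1.48 km

Submarine loading: the sediment displaces seawater, and the subsidence is in turn flooded, so s (ρ_m − ρ_w) = t (ρ_sed − ρ_w).
s = 3.075 km × (2090 − 1030) / (3230 − 1030) = 1.48 km.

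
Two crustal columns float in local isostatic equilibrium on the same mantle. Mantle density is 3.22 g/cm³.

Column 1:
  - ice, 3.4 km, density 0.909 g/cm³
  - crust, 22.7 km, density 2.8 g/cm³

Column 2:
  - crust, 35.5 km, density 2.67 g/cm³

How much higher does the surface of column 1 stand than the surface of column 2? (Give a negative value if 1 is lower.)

−0.663 km

For any compensation level in the mantle, the mantle terms cancel and isostasy reduces to e = (Σt_1 − Σt_2) − (Σ(ρt)_1 − Σ(ρt)_2) / ρ_m.
Σt_1 = 26.1 km; Σt_2 = 35.5 km; Σ(ρt)_1 = 66.6506; Σ(ρt)_2 = 94.785 (in km·g/cm³).
e = (26.1 − 35.5) − (66.6506 − 94.785) / 3.22 = −0.663 km.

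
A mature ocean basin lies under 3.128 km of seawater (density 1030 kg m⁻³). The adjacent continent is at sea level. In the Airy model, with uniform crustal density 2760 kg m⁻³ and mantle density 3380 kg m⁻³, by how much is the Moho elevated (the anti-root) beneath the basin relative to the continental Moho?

Isostatic balance requires: replacing crust with seawater at the top is compensated by replacing crust with mantle at the base: d (ρ_c − ρ_w) = a (ρ_m − ρ_c).
a = d (ρ_c − ρ_w)/(ρ_m − ρ_c) = 3.128 km × 1730/620 = 8.73 km.

8.73 km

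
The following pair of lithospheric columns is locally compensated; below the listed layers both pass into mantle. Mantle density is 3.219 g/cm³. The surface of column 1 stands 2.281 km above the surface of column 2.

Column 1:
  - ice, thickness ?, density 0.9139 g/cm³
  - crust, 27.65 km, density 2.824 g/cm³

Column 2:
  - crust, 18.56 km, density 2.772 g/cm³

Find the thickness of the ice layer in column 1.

Take the compensation level at the base of the deeper column (depth z_c below the surface of column 1) and equate Σ ρ_i t_i down to z_c; mantle fills any gap and the z_c terms cancel.
Column 1: x×0.9139 + 27.65×2.824 + (z_c − 27.65 − x)×3.219
Column 2: 2.281×0 + 18.56×2.772 + (z_c − 2.281 − 18.56)×3.219
The z_c×3.219 term appears on both sides and cancels. Collect the known terms of each column as K = Σ(ρt)_known − 3.219 × (depth of known layers): K_1 = 78.0836 − 3.219×27.65 = −10.92175; K_2 = 51.44832 − 3.219×(2.281 + 18.56) = −15.638859.
Balance: K_1 − x×(3.219 − 0.9139) = K_2, so x = (K_1 − K_2)/(3.219 − 0.9139) = 4.71711/2.3051 = 2.05 km.

2.05 km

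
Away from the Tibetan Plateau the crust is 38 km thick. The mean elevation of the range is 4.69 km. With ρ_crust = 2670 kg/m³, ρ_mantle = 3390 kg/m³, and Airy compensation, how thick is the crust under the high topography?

Root depth r = h ρ_c / (ρ_m − ρ_c) = 4.69 km × 2670 / 720 = 17.39 km.
Total thickness = T + h + r = 38 km + 4.69 km + 17.39 km = 60.1 km.

60.1 km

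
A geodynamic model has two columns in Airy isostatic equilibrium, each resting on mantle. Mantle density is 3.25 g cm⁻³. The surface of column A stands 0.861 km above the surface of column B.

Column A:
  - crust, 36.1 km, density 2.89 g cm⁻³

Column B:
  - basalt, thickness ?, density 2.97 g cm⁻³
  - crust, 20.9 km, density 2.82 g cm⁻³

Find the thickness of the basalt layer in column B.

4.32 km

Take the compensation level at the base of the deeper column (depth z_c below the surface of column A) and equate Σ ρ_i t_i down to z_c; mantle fills any gap and the z_c terms cancel.
Column A: 36.1×2.89 + (z_c − 36.1)×3.25
Column B: 0.861×0 + x×2.97 + 20.9×2.82 + (z_c − 0.861 − 20.9 − x)×3.25
The z_c×3.25 term appears on both sides and cancels. Collect the known terms of each column as K = Σ(ρt)_known − 3.25 × (depth of known layers): K_A = 104.329 − 3.25×36.1 = −12.996; K_B = 58.938 − 3.25×(0.861 + 20.9) = −11.78525.
Balance: K_A = K_B − x×(3.25 − 2.97), so x = (K_B − K_A)/(3.25 − 2.97) = 1.21075/0.28 = 4.32 km.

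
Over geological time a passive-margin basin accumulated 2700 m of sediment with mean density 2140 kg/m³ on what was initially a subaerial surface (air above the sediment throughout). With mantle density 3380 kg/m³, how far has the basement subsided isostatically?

1710 m

Subaerial load: s = t ρ_sed / ρ_m = 2700 m × 2140/3380 = 1710 m.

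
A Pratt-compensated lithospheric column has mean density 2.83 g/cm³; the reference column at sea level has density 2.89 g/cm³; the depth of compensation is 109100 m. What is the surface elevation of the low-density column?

2310 m

ρ_ref D = ρ (D + h) → h = D (ρ_ref − ρ)/ρ.
h = 109100 m × (2.89 − 2.83)/2.83 = 2310 m.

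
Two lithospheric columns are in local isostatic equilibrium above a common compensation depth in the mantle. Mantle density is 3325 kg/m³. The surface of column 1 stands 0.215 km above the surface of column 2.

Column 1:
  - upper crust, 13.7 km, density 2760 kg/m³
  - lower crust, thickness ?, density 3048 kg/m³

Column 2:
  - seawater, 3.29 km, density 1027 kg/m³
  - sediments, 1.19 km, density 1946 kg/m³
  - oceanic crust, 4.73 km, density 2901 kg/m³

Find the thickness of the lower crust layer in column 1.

Take the compensation level at the base of the deeper column (depth z_c below the surface of column 1) and equate Σ ρ_i t_i down to z_c; mantle fills any gap and the z_c terms cancel.
Column 1: 13.7×2760 + x×3048 + (z_c − 13.7 − x)×3325
Column 2: 0.215×0 + 3.29×1027 + 1.19×1946 + 4.73×2901 + (z_c − 0.215 − 9.21)×3325
The z_c×3325 term appears on both sides and cancels. Collect the known terms of each column as K = Σ(ρt)_known − 3325 × (depth of known layers): K_1 = 37812 − 3325×13.7 = −7740.5; K_2 = 19416.3 − 3325×(0.215 + 9.21) = −11921.825.
Balance: K_1 − x×(3325 − 3048) = K_2, so x = (K_1 − K_2)/(3325 − 3048) = 4181.32/277 = 15.1 km.

15.1 km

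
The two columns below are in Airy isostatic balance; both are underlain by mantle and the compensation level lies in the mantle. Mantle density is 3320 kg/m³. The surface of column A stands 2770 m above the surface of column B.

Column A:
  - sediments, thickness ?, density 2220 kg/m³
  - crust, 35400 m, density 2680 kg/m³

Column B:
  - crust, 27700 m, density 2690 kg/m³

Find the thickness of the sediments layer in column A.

Take the compensation level at the base of the deeper column (depth z_c below the surface of column A) and equate Σ ρ_i t_i down to z_c; mantle fills any gap and the z_c terms cancel.
Column A: x×2220 + 35400×2680 + (z_c − 35400 − x)×3320
Column B: 2770×0 + 27700×2690 + (z_c − 2770 − 27700)×3320
The z_c×3320 term appears on both sides and cancels. Collect the known terms of each column as K = Σ(ρt)_known − 3320 × (depth of known layers): K_A = 94872000 − 3320×35400 = −22656000; K_B = 74513000 − 3320×(2770 + 27700) = −26647400.
Balance: K_A − x×(3320 − 2220) = K_B, so x = (K_A − K_B)/(3320 − 2220) = 3991400/1100 = 3630 m.

3630 m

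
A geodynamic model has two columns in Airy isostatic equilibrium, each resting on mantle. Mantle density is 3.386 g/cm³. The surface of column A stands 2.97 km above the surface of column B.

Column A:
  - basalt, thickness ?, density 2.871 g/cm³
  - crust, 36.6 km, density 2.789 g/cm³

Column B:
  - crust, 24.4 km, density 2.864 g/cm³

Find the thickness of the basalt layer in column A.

1.83 km

Take the compensation level at the base of the deeper column (depth z_c below the surface of column A) and equate Σ ρ_i t_i down to z_c; mantle fills any gap and the z_c terms cancel.
Column A: x×2.871 + 36.6×2.789 + (z_c − 36.6 − x)×3.386
Column B: 2.97×0 + 24.4×2.864 + (z_c − 2.97 − 24.4)×3.386
The z_c×3.386 term appears on both sides and cancels. Collect the known terms of each column as K = Σ(ρt)_known − 3.386 × (depth of known layers): K_A = 102.0774 − 3.386×36.6 = −21.8502; K_B = 69.8816 − 3.386×(2.97 + 24.4) = −22.79322.
Balance: K_A − x×(3.386 − 2.871) = K_B, so x = (K_A − K_B)/(3.386 − 2.871) = 0.94302/0.515 = 1.83 km.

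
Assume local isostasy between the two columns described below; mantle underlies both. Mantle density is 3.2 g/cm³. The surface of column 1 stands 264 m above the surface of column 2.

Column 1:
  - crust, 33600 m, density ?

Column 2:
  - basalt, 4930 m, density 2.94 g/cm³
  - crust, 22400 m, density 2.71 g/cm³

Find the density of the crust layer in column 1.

2.81 g/cm³

Take the compensation level at the base of the deeper column (depth z_c below the surface of column 1) and equate Σ ρ_i t_i down to z_c; mantle fills any gap and the z_c terms cancel.
Column 1: 33600×ρ + (z_c − 33600)×3.2
Column 2: 264×0 + 4930×2.94 + 22400×2.71 + (z_c − 264 − 27330)×3.2
The z_c×3.2 term appears on both sides and cancels. Collect the known terms of each column as K = Σ(ρt)_known − 3.2 × (depth of known layers): K_1 = 0 − 3.2×33600 = −107520; K_2 = 75198.2 − 3.2×(264 + 27330) = −13102.6.
Balance: K_1 + 33600×ρ = K_2, so ρ = (K_2 − K_1)/33600 = 94417.4/33600 = 2.81 g/cm³.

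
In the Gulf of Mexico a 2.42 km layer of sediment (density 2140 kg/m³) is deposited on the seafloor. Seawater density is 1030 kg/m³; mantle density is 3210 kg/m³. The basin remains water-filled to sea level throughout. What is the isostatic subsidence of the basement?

Submarine loading: the sediment displaces seawater, and the subsidence is in turn flooded, so s (ρ_m − ρ_w) = t (ρ_sed − ρ_w).
s = 2.42 km × (2140 − 1030) / (3210 − 1030) = 1.23 km.

1.23 km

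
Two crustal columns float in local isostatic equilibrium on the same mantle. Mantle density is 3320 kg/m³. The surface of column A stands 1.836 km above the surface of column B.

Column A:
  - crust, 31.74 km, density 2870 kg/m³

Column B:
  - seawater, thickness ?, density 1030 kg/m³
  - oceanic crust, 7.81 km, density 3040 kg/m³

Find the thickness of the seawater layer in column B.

2.62 km

Take the compensation level at the base of the deeper column (depth z_c below the surface of column A) and equate Σ ρ_i t_i down to z_c; mantle fills any gap and the z_c terms cancel.
Column A: 31.74×2870 + (z_c − 31.74)×3320
Column B: 1.836×0 + x×1030 + 7.81×3040 + (z_c − 1.836 − 7.81 − x)×3320
The z_c×3320 term appears on both sides and cancels. Collect the known terms of each column as K = Σ(ρt)_known − 3320 × (depth of known layers): K_A = 91093.8 − 3320×31.74 = −14283; K_B = 23742.4 − 3320×(1.836 + 7.81) = −8282.32.
Balance: K_A = K_B − x×(3320 − 1030), so x = (K_B − K_A)/(3320 − 1030) = 6000.68/2290 = 2.62 km.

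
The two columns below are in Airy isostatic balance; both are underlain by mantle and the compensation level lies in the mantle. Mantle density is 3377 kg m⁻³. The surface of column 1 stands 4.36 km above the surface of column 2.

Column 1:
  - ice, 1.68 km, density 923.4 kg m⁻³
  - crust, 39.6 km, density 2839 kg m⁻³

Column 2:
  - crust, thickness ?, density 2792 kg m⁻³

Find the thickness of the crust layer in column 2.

18.3 km

Take the compensation level at the base of the deeper column (depth z_c below the surface of column 1) and equate Σ ρ_i t_i down to z_c; mantle fills any gap and the z_c terms cancel.
Column 1: 1.68×923.4 + 39.6×2839 + (z_c − 41.28)×3377
Column 2: 4.36×0 + x×2792 + (z_c − 4.36 − 0 − x)×3377
The z_c×3377 term appears on both sides and cancels. Collect the known terms of each column as K = Σ(ρt)_known − 3377 × (depth of known layers): K_1 = 113975.712 − 3377×41.28 = −25426.848; K_2 = 0 − 3377×(4.36 + 0) = −14723.72.
Balance: K_1 = K_2 − x×(3377 − 2792), so x = (K_2 − K_1)/(3377 − 2792) = 10703.1/585 = 18.3 km.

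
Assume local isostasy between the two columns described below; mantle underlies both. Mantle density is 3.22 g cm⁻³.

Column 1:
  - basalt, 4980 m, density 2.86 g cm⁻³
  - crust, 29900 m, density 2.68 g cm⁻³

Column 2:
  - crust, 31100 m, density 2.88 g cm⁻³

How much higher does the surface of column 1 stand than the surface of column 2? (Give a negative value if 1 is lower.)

2290 m

For any compensation level in the mantle, the mantle terms cancel and isostasy reduces to e = (Σt_1 − Σt_2) − (Σ(ρt)_1 − Σ(ρt)_2) / ρ_m.
Σt_1 = 34880 m; Σt_2 = 31100 m; Σ(ρt)_1 = 94374.8; Σ(ρt)_2 = 89568 (in m·g cm⁻³).
e = (34880 − 31100) − (94374.8 − 89568) / 3.22 = 2290 m.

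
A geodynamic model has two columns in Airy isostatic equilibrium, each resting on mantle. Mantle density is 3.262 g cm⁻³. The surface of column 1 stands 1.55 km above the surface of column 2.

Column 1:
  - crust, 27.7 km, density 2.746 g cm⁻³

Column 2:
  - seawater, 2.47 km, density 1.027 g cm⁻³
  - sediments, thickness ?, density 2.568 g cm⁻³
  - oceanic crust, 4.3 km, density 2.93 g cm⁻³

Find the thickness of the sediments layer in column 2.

Take the compensation level at the base of the deeper column (depth z_c below the surface of column 1) and equate Σ ρ_i t_i down to z_c; mantle fills any gap and the z_c terms cancel.
Column 1: 27.7×2.746 + (z_c − 27.7)×3.262
Column 2: 1.55×0 + 2.47×1.027 + x×2.568 + 4.3×2.93 + (z_c − 1.55 − 6.77 − x)×3.262
The z_c×3.262 term appears on both sides and cancels. Collect the known terms of each column as K = Σ(ρt)_known − 3.262 × (depth of known layers): K_1 = 76.0642 − 3.262×27.7 = −14.2932; K_2 = 15.13569 − 3.262×(1.55 + 6.77) = −12.00415.
Balance: K_1 = K_2 − x×(3.262 − 2.568), so x = (K_2 − K_1)/(3.262 − 2.568) = 2.28905/0.694 = 3.3 km.

3.3 km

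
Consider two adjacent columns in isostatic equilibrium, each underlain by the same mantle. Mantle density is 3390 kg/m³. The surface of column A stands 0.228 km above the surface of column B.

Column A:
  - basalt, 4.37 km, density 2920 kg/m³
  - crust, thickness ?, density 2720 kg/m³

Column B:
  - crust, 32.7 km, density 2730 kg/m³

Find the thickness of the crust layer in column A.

30.3 km

Take the compensation level at the base of the deeper column (depth z_c below the surface of column A) and equate Σ ρ_i t_i down to z_c; mantle fills any gap and the z_c terms cancel.
Column A: 4.37×2920 + x×2720 + (z_c − 4.37 − x)×3390
Column B: 0.228×0 + 32.7×2730 + (z_c − 0.228 − 32.7)×3390
The z_c×3390 term appears on both sides and cancels. Collect the known terms of each column as K = Σ(ρt)_known − 3390 × (depth of known layers): K_A = 12760.4 − 3390×4.37 = −2053.9; K_B = 89271 − 3390×(0.228 + 32.7) = −22354.92.
Balance: K_A − x×(3390 − 2720) = K_B, so x = (K_A − K_B)/(3390 − 2720) = 20301/670 = 30.3 km.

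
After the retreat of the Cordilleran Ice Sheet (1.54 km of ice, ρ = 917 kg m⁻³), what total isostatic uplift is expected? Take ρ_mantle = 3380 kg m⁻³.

Removing the load lets mantle flow back in; uplift u satisfies ρ_ice t = ρ_m u.
u = t ρ_ice/ρ_m = 1.54 km × 917/3380 = 0.418 km.

0.418 km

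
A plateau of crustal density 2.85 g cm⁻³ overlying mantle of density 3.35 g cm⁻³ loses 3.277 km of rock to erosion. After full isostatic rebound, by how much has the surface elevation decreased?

0.489 km

Rebound u = e ρ_c/ρ_m = 3.277 km × 2.85/3.35 = 2.788 km.
Net surface drop = e − u = 3.277 km − 2.788 km = e (ρ_m − ρ_c)/ρ_m = 0.489 km.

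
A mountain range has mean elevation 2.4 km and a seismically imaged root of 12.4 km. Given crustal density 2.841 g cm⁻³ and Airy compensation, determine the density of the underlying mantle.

Airy balance: ρ_c h = (ρ_m − ρ_c) r → ρ_m = ρ_c (1 + h/r).
ρ_m = 2.841 × (1 + 2.4 km/12.4 km) = 3.39 g cm⁻³.

3.39 g cm⁻³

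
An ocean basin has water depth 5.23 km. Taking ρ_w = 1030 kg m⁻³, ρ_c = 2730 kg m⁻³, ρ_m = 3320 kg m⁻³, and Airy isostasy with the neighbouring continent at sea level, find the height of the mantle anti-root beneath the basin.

15.1 km

For local isostatic compensation: replacing crust with seawater at the top is compensated by replacing crust with mantle at the base: d (ρ_c − ρ_w) = a (ρ_m − ρ_c).
a = d (ρ_c − ρ_w)/(ρ_m − ρ_c) = 5.23 km × 1700/590 = 15.1 km.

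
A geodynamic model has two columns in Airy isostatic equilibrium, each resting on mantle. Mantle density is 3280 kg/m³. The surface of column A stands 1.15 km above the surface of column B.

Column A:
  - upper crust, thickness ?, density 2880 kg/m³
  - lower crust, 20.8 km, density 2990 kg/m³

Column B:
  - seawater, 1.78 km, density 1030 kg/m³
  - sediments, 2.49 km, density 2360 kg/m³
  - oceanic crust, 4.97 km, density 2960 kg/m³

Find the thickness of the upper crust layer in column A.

Take the compensation level at the base of the deeper column (depth z_c below the surface of column A) and equate Σ ρ_i t_i down to z_c; mantle fills any gap and the z_c terms cancel.
Column A: x×2880 + 20.8×2990 + (z_c − 20.8 − x)×3280
Column B: 1.15×0 + 1.78×1030 + 2.49×2360 + 4.97×2960 + (z_c − 1.15 − 9.24)×3280
The z_c×3280 term appears on both sides and cancels. Collect the known terms of each column as K = Σ(ρt)_known − 3280 × (depth of known layers): K_A = 62192 − 3280×20.8 = −6032; K_B = 22421 − 3280×(1.15 + 9.24) = −11658.2.
Balance: K_A − x×(3280 − 2880) = K_B, so x = (K_A − K_B)/(3280 − 2880) = 5626.2/400 = 14.1 km.

14.1 km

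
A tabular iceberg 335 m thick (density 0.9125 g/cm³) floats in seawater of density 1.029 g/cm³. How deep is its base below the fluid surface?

Draft d = t ρ_obj/ρ_fluid = 335 m × 0.9125/1.029 = 297 m.

297 m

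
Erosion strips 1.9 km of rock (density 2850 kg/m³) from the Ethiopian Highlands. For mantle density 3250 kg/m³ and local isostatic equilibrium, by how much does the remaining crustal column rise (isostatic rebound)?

Unloading: uplift u = e ρ_c/ρ_m = 1.9 km × 2850/3250 = 1.67 km.

1.67 km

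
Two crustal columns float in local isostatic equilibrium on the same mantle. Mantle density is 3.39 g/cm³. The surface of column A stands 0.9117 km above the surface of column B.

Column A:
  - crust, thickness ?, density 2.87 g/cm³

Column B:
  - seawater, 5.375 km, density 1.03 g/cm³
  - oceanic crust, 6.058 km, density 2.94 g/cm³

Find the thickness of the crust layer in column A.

Take the compensation level at the base of the deeper column (depth z_c below the surface of column A) and equate Σ ρ_i t_i down to z_c; mantle fills any gap and the z_c terms cancel.
Column A: x×2.87 + (z_c − 0 − x)×3.39
Column B: 0.9117×0 + 5.375×1.03 + 6.058×2.94 + (z_c − 0.9117 − 11.433)×3.39
The z_c×3.39 term appears on both sides and cancels. Collect the known terms of each column as K = Σ(ρt)_known − 3.39 × (depth of known layers): K_A = 0 − 3.39×0 = 0; K_B = 23.34677 − 3.39×(0.9117 + 11.433) = −18.501763.
Balance: K_A − x×(3.39 − 2.87) = K_B, so x = (K_A − K_B)/(3.39 − 2.87) = 18.5018/0.52 = 35.6 km.

35.6 km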